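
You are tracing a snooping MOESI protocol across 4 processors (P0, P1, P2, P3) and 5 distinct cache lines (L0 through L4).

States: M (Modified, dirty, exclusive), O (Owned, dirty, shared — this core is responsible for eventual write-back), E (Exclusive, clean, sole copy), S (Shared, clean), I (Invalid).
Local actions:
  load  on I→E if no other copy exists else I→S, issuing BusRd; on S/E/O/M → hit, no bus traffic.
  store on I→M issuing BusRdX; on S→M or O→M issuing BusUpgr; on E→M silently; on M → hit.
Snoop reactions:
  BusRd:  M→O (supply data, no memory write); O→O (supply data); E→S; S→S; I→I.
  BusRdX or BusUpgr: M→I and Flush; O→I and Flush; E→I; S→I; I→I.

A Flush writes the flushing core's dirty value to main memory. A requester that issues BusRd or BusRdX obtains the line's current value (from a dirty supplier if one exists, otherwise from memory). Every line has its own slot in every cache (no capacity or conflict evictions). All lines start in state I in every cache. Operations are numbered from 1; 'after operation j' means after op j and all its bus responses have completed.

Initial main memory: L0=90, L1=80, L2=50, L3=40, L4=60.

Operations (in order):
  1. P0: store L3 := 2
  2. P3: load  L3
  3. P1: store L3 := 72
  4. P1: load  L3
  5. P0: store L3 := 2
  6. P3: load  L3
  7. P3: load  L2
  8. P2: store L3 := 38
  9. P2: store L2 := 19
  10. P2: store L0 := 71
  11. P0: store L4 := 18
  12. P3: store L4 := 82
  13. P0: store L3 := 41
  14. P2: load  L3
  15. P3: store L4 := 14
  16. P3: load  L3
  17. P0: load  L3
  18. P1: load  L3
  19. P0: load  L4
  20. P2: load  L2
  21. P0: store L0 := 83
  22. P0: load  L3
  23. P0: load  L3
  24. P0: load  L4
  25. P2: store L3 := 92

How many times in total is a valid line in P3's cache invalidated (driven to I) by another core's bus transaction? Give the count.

[1] P0: store L3 := 2 | P0:M(2), P1:I, P2:I, P3:I | bus: BusRdX
[2] P3: load  L3 | P0:O(2), P1:I, P2:I, P3:S(2) | bus: BusRd
[3] P1: store L3 := 72 | P0:I, P1:M(72), P2:I, P3:I | bus: BusRdX,Flush
[4] P1: load  L3 | P0:I, P1:M(72), P2:I, P3:I | bus: none
[5] P0: store L3 := 2 | P0:M(2), P1:I, P2:I, P3:I | bus: BusRdX,Flush
[6] P3: load  L3 | P0:O(2), P1:I, P2:I, P3:S(2) | bus: BusRd
[7] P3: load  L2 | P0:I, P1:I, P2:I, P3:E(50) | bus: BusRd
[8] P2: store L3 := 38 | P0:I, P1:I, P2:M(38), P3:I | bus: BusRdX,Flush
[9] P2: store L2 := 19 | P0:I, P1:I, P2:M(19), P3:I | bus: BusRdX
[10] P2: store L0 := 71 | P0:I, P1:I, P2:M(71), P3:I | bus: BusRdX
[11] P0: store L4 := 18 | P0:M(18), P1:I, P2:I, P3:I | bus: BusRdX
[12] P3: store L4 := 82 | P0:I, P1:I, P2:I, P3:M(82) | bus: BusRdX,Flush
[13] P0: store L3 := 41 | P0:M(41), P1:I, P2:I, P3:I | bus: BusRdX,Flush
[14] P2: load  L3 | P0:O(41), P1:I, P2:S(41), P3:I | bus: BusRd
[15] P3: store L4 := 14 | P0:I, P1:I, P2:I, P3:M(14) | bus: none
[16] P3: load  L3 | P0:O(41), P1:I, P2:S(41), P3:S(41) | bus: BusRd
[17] P0: load  L3 | P0:O(41), P1:I, P2:S(41), P3:S(41) | bus: none
[18] P1: load  L3 | P0:O(41), P1:S(41), P2:S(41), P3:S(41) | bus: BusRd
[19] P0: load  L4 | P0:S(14), P1:I, P2:I, P3:O(14) | bus: BusRd
[20] P2: load  L2 | P0:I, P1:I, P2:M(19), P3:I | bus: none
[21] P0: store L0 := 83 | P0:M(83), P1:I, P2:I, P3:I | bus: BusRdX,Flush
[22] P0: load  L3 | P0:O(41), P1:S(41), P2:S(41), P3:S(41) | bus: none
[23] P0: load  L3 | P0:O(41), P1:S(41), P2:S(41), P3:S(41) | bus: none
[24] P0: load  L4 | P0:S(14), P1:I, P2:I, P3:O(14) | bus: none
[25] P2: store L3 := 92 | P0:I, P1:I, P2:M(92), P3:I | bus: BusUpgr,Flush

invalidations = 4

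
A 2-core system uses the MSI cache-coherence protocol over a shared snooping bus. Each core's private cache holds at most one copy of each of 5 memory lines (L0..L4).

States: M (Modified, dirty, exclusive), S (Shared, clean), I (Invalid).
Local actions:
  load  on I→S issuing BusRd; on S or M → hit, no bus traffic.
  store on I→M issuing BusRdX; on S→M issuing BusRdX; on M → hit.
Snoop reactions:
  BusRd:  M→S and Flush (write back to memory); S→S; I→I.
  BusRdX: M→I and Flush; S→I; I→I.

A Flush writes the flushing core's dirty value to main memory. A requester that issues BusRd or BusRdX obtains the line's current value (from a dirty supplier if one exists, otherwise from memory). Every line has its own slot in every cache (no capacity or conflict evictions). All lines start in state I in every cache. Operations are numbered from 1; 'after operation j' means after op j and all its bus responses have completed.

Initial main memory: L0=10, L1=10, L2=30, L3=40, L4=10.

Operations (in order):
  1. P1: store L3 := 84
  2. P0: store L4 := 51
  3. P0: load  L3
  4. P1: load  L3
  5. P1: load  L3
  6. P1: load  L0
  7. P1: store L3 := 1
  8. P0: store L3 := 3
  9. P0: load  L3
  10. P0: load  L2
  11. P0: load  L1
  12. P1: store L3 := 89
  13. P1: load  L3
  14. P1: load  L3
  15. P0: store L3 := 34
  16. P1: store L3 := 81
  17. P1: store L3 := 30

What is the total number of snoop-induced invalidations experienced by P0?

invalidations = 3

  op1 P1: store L3 := 84 → I/M on L3; bus BusRdX; mem=40
  op2 P0: store L4 := 51 → M/I on L4; bus BusRdX; mem=10
  op3 P0: load  L3 → S/S on L3; bus BusRd Flush; mem=84
  op4 P1: load  L3 → S/S on L3; bus (none); mem=84
  op5 P1: load  L3 → S/S on L3; bus (none); mem=84
  op6 P1: load  L0 → I/S on L0; bus BusRd; mem=10
  op7 P1: store L3 := 1 → I/M on L3; bus BusRdX; mem=84
  op8 P0: store L3 := 3 → M/I on L3; bus BusRdX Flush; mem=1
  op9 P0: load  L3 → M/I on L3; bus (none); mem=1
  op10 P0: load  L2 → S/I on L2; bus BusRd; mem=30
  op11 P0: load  L1 → S/I on L1; bus BusRd; mem=10
  op12 P1: store L3 := 89 → I/M on L3; bus BusRdX Flush; mem=3
  op13 P1: load  L3 → I/M on L3; bus (none); mem=3
  op14 P1: load  L3 → I/M on L3; bus (none); mem=3
  op15 P0: store L3 := 34 → M/I on L3; bus BusRdX Flush; mem=89
  op16 P1: store L3 := 81 → I/M on L3; bus BusRdX Flush; mem=34
  op17 P1: store L3 := 30 → I/M on L3; bus (none); mem=34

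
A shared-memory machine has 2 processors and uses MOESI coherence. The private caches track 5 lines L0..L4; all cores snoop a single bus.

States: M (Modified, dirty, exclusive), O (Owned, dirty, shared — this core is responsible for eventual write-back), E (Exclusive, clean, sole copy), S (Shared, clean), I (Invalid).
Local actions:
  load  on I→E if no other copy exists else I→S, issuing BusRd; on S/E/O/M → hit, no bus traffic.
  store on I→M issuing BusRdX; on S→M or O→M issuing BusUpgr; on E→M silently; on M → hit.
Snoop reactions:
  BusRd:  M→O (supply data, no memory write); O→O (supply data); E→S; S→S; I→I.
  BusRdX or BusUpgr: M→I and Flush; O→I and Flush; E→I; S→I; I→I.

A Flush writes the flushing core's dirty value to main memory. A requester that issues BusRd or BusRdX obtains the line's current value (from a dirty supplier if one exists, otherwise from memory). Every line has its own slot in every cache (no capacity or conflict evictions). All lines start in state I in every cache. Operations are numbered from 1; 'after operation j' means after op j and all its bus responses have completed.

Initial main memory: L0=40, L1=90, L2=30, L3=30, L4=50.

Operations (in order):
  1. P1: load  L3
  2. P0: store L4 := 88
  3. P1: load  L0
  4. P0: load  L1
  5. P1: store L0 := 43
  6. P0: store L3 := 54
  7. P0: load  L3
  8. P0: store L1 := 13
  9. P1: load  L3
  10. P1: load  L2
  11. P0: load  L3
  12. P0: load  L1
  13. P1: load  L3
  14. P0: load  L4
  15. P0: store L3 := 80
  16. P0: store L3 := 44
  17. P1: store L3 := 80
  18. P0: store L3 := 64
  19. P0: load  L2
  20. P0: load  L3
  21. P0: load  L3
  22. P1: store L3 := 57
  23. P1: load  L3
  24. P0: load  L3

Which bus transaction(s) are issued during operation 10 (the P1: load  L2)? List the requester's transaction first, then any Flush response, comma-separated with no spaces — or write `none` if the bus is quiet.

[1] P1: load  L3 | P0:I, P1:E(30) | bus: BusRd
[2] P0: store L4 := 88 | P0:M(88), P1:I | bus: BusRdX
[3] P1: load  L0 | P0:I, P1:E(40) | bus: BusRd
[4] P0: load  L1 | P0:E(90), P1:I | bus: BusRd
[5] P1: store L0 := 43 | P0:I, P1:M(43) | bus: none
[6] P0: store L3 := 54 | P0:M(54), P1:I | bus: BusRdX
[7] P0: load  L3 | P0:M(54), P1:I | bus: none
[8] P0: store L1 := 13 | P0:M(13), P1:I | bus: none
[9] P1: load  L3 | P0:O(54), P1:S(54) | bus: BusRd
[10] P1: load  L2 | P0:I, P1:E(30) | bus: BusRd
[11] P0: load  L3 | P0:O(54), P1:S(54) | bus: none
[12] P0: load  L1 | P0:M(13), P1:I | bus: none
[13] P1: load  L3 | P0:O(54), P1:S(54) | bus: none
[14] P0: load  L4 | P0:M(88), P1:I | bus: none
[15] P0: store L3 := 80 | P0:M(80), P1:I | bus: BusUpgr
[16] P0: store L3 := 44 | P0:M(44), P1:I | bus: none
[17] P1: store L3 := 80 | P0:I, P1:M(80) | bus: BusRdX,Flush
[18] P0: store L3 := 64 | P0:M(64), P1:I | bus: BusRdX,Flush
[19] P0: load  L2 | P0:S(30), P1:S(30) | bus: BusRd
[20] P0: load  L3 | P0:M(64), P1:I | bus: none
[21] P0: load  L3 | P0:M(64), P1:I | bus: none
[22] P1: store L3 := 57 | P0:I, P1:M(57) | bus: BusRdX,Flush
[23] P1: load  L3 | P0:I, P1:M(57) | bus: none
[24] P0: load  L3 | P0:S(57), P1:O(57) | bus: BusRd

bus = BusRd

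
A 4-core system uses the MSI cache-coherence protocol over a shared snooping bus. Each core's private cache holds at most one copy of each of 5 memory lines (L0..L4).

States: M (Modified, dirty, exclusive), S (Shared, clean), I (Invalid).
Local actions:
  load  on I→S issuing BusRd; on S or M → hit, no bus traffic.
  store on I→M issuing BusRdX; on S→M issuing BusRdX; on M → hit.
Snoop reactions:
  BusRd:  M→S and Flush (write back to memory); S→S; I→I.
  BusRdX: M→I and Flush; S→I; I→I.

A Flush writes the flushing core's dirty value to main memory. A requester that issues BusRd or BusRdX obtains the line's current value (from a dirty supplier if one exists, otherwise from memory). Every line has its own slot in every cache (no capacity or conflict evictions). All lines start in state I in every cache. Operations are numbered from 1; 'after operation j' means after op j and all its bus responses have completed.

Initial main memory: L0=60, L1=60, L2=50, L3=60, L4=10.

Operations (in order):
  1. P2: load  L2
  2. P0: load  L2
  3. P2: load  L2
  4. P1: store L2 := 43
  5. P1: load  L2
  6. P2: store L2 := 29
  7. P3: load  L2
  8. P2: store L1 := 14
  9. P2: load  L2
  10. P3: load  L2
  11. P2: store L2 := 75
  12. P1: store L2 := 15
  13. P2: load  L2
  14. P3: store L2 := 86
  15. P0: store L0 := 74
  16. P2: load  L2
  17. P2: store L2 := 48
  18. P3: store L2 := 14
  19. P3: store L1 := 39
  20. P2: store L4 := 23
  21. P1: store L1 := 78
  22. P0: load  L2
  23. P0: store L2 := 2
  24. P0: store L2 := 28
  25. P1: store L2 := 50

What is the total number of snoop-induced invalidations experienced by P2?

invalidations = 5

[1] P2: load  L2 | P0:I, P1:I, P2:S(50), P3:I | bus: BusRd
[2] P0: load  L2 | P0:S(50), P1:I, P2:S(50), P3:I | bus: BusRd
[3] P2: load  L2 | P0:S(50), P1:I, P2:S(50), P3:I | bus: none
[4] P1: store L2 := 43 | P0:I, P1:M(43), P2:I, P3:I | bus: BusRdX
[5] P1: load  L2 | P0:I, P1:M(43), P2:I, P3:I | bus: none
[6] P2: store L2 := 29 | P0:I, P1:I, P2:M(29), P3:I | bus: BusRdX,Flush
[7] P3: load  L2 | P0:I, P1:I, P2:S(29), P3:S(29) | bus: BusRd,Flush
[8] P2: store L1 := 14 | P0:I, P1:I, P2:M(14), P3:I | bus: BusRdX
[9] P2: load  L2 | P0:I, P1:I, P2:S(29), P3:S(29) | bus: none
[10] P3: load  L2 | P0:I, P1:I, P2:S(29), P3:S(29) | bus: none
[11] P2: store L2 := 75 | P0:I, P1:I, P2:M(75), P3:I | bus: BusRdX
[12] P1: store L2 := 15 | P0:I, P1:M(15), P2:I, P3:I | bus: BusRdX,Flush
[13] P2: load  L2 | P0:I, P1:S(15), P2:S(15), P3:I | bus: BusRd,Flush
[14] P3: store L2 := 86 | P0:I, P1:I, P2:I, P3:M(86) | bus: BusRdX
[15] P0: store L0 := 74 | P0:M(74), P1:I, P2:I, P3:I | bus: BusRdX
[16] P2: load  L2 | P0:I, P1:I, P2:S(86), P3:S(86) | bus: BusRd,Flush
[17] P2: store L2 := 48 | P0:I, P1:I, P2:M(48), P3:I | bus: BusRdX
[18] P3: store L2 := 14 | P0:I, P1:I, P2:I, P3:M(14) | bus: BusRdX,Flush
[19] P3: store L1 := 39 | P0:I, P1:I, P2:I, P3:M(39) | bus: BusRdX,Flush
[20] P2: store L4 := 23 | P0:I, P1:I, P2:M(23), P3:I | bus: BusRdX
[21] P1: store L1 := 78 | P0:I, P1:M(78), P2:I, P3:I | bus: BusRdX,Flush
[22] P0: load  L2 | P0:S(14), P1:I, P2:I, P3:S(14) | bus: BusRd,Flush
[23] P0: store L2 := 2 | P0:M(2), P1:I, P2:I, P3:I | bus: BusRdX
[24] P0: store L2 := 28 | P0:M(28), P1:I, P2:I, P3:I | bus: none
[25] P1: store L2 := 50 | P0:I, P1:M(50), P2:I, P3:I | bus: BusRdX,Flush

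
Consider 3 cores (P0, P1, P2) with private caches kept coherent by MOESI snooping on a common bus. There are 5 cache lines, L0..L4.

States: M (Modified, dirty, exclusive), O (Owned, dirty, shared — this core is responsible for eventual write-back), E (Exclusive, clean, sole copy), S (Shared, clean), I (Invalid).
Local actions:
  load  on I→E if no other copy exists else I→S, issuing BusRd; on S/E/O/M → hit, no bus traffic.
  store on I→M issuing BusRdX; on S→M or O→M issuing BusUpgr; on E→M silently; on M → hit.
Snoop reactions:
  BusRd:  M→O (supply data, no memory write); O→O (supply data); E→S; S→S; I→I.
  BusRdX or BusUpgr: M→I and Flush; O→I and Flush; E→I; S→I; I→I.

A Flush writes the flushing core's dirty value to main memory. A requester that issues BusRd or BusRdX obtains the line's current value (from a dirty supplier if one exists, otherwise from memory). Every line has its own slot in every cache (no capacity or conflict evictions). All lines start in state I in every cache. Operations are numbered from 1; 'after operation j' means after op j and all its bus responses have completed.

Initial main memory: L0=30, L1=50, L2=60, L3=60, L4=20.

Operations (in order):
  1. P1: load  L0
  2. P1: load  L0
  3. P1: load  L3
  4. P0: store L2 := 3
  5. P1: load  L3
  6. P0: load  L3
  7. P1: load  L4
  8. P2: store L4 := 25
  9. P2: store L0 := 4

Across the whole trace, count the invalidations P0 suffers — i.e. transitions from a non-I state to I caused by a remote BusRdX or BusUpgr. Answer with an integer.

[1] P1: load  L0 | P0:I, P1:E(30), P2:I | bus: BusRd
[2] P1: load  L0 | P0:I, P1:E(30), P2:I | bus: none
[3] P1: load  L3 | P0:I, P1:E(60), P2:I | bus: BusRd
[4] P0: store L2 := 3 | P0:M(3), P1:I, P2:I | bus: BusRdX
[5] P1: load  L3 | P0:I, P1:E(60), P2:I | bus: none
[6] P0: load  L3 | P0:S(60), P1:S(60), P2:I | bus: BusRd
[7] P1: load  L4 | P0:I, P1:E(20), P2:I | bus: BusRd
[8] P2: store L4 := 25 | P0:I, P1:I, P2:M(25) | bus: BusRdX
[9] P2: store L0 := 4 | P0:I, P1:I, P2:M(4) | bus: BusRdX

invalidations = 0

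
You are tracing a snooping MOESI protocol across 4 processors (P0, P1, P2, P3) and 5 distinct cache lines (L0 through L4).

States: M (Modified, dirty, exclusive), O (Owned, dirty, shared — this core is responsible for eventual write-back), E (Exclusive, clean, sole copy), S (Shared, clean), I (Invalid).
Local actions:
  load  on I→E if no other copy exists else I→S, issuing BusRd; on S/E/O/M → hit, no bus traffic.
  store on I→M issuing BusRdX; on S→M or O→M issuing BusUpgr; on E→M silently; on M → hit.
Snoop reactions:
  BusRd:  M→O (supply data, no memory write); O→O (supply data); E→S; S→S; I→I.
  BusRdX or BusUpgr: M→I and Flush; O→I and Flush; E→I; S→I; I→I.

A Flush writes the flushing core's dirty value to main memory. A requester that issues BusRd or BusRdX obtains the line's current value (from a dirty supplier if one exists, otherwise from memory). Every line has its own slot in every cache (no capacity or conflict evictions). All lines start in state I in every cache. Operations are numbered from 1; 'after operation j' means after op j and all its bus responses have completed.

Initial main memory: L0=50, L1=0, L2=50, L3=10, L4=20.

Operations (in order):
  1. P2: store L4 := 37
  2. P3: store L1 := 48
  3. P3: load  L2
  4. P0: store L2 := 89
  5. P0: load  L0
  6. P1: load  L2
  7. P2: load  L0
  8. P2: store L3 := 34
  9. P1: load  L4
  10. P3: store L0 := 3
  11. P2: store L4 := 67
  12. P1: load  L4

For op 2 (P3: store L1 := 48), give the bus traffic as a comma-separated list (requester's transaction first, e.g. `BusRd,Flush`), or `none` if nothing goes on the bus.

  op1 P2: store L4 := 37 → I/I/M/I on L4; bus BusRdX; mem=20
  op2 P3: store L1 := 48 → I/I/I/M on L1; bus BusRdX; mem=0
  op3 P3: load  L2 → I/I/I/E on L2; bus BusRd; mem=50
  op4 P0: store L2 := 89 → M/I/I/I on L2; bus BusRdX; mem=50
  op5 P0: load  L0 → E/I/I/I on L0; bus BusRd; mem=50
  op6 P1: load  L2 → O/S/I/I on L2; bus BusRd; mem=50
  op7 P2: load  L0 → S/I/S/I on L0; bus BusRd; mem=50
  op8 P2: store L3 := 34 → I/I/M/I on L3; bus BusRdX; mem=10
  op9 P1: load  L4 → I/S/O/I on L4; bus BusRd; mem=20
  op10 P3: store L0 := 3 → I/I/I/M on L0; bus BusRdX; mem=50
  op11 P2: store L4 := 67 → I/I/M/I on L4; bus BusUpgr; mem=20
  op12 P1: load  L4 → I/S/O/I on L4; bus BusRd; mem=20

bus = BusRdX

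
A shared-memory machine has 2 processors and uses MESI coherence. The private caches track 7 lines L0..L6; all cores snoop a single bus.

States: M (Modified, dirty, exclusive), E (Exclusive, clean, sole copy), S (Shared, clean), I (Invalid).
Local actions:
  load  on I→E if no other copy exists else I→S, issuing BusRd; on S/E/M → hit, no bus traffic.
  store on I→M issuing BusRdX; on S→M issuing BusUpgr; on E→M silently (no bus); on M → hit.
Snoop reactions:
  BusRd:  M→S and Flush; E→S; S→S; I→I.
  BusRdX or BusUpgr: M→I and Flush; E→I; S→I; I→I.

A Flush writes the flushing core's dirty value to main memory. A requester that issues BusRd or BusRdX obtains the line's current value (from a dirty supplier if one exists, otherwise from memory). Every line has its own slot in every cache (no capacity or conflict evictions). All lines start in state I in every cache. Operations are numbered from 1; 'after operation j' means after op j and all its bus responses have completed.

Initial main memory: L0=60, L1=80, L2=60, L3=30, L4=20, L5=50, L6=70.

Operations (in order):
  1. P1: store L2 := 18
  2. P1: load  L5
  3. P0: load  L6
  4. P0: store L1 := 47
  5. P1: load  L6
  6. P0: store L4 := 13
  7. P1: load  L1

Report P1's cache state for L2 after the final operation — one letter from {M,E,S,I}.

state = M

  op1 P1: store L2 := 18 → I/M on L2; bus BusRdX; mem=60
  op2 P1: load  L5 → I/E on L5; bus BusRd; mem=50
  op3 P0: load  L6 → E/I on L6; bus BusRd; mem=70
  op4 P0: store L1 := 47 → M/I on L1; bus BusRdX; mem=80
  op5 P1: load  L6 → S/S on L6; bus BusRd; mem=70
  op6 P0: store L4 := 13 → M/I on L4; bus BusRdX; mem=20
  op7 P1: load  L1 → S/S on L1; bus BusRd Flush; mem=47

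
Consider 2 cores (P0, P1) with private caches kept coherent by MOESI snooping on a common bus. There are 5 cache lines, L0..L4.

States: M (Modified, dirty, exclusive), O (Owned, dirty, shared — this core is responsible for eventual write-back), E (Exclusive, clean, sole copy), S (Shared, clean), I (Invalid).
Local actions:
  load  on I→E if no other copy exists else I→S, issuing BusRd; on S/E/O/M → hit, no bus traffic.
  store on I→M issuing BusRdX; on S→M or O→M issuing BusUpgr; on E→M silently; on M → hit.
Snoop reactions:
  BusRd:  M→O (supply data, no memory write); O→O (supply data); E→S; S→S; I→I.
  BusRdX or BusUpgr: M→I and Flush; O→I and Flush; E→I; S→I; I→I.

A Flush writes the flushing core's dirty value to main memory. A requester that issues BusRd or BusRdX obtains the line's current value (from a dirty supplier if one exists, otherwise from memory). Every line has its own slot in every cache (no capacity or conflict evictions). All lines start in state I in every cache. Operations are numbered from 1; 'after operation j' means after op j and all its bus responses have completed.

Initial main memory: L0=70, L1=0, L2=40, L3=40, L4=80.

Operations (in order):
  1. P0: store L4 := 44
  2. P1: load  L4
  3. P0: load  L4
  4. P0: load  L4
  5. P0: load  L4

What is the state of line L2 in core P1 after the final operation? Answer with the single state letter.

state = I

step 1: P0: store L4 := 44  ⟶  MI  (L4)  txn=BusRdX  M[L4]=80
step 2: P1: load  L4  ⟶  OS  (L4)  txn=BusRd  M[L4]=80
step 3: P0: load  L4  ⟶  OS  (L4)  txn=∅  M[L4]=80
step 4: P0: load  L4  ⟶  OS  (L4)  txn=∅  M[L4]=80
step 5: P0: load  L4  ⟶  OS  (L4)  txn=∅  M[L4]=80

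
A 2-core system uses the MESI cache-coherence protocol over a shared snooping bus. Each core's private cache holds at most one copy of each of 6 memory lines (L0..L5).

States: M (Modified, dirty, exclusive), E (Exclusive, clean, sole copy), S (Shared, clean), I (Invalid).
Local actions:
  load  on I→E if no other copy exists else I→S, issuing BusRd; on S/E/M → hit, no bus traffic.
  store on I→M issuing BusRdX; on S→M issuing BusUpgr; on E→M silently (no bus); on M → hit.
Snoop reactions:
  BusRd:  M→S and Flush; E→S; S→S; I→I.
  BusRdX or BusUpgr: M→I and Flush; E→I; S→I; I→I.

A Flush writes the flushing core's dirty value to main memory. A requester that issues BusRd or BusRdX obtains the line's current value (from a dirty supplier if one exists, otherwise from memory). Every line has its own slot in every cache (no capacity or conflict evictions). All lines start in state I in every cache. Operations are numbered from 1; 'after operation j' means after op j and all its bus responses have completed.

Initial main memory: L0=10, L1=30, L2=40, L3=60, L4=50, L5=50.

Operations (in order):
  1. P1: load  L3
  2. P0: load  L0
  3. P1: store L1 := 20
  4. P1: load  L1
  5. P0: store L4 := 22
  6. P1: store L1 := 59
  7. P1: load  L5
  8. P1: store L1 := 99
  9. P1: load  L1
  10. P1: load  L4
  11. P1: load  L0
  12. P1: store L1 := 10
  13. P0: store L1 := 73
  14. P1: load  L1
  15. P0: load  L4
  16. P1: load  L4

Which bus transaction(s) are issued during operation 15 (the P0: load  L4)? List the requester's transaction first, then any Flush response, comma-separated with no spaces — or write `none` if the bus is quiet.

bus = none

  op1 P1: load  L3 → I/E on L3; bus BusRd; mem=60
  op2 P0: load  L0 → E/I on L0; bus BusRd; mem=10
  op3 P1: store L1 := 20 → I/M on L1; bus BusRdX; mem=30
  op4 P1: load  L1 → I/M on L1; bus (none); mem=30
  op5 P0: store L4 := 22 → M/I on L4; bus BusRdX; mem=50
  op6 P1: store L1 := 59 → I/M on L1; bus (none); mem=30
  op7 P1: load  L5 → I/E on L5; bus BusRd; mem=50
  op8 P1: store L1 := 99 → I/M on L1; bus (none); mem=30
  op9 P1: load  L1 → I/M on L1; bus (none); mem=30
  op10 P1: load  L4 → S/S on L4; bus BusRd Flush; mem=22
  op11 P1: load  L0 → S/S on L0; bus BusRd; mem=10
  op12 P1: store L1 := 10 → I/M on L1; bus (none); mem=30
  op13 P0: store L1 := 73 → M/I on L1; bus BusRdX Flush; mem=10
  op14 P1: load  L1 → S/S on L1; bus BusRd Flush; mem=73
  op15 P0: load  L4 → S/S on L4; bus (none); mem=22
  op16 P1: load  L4 → S/S on L4; bus (none); mem=22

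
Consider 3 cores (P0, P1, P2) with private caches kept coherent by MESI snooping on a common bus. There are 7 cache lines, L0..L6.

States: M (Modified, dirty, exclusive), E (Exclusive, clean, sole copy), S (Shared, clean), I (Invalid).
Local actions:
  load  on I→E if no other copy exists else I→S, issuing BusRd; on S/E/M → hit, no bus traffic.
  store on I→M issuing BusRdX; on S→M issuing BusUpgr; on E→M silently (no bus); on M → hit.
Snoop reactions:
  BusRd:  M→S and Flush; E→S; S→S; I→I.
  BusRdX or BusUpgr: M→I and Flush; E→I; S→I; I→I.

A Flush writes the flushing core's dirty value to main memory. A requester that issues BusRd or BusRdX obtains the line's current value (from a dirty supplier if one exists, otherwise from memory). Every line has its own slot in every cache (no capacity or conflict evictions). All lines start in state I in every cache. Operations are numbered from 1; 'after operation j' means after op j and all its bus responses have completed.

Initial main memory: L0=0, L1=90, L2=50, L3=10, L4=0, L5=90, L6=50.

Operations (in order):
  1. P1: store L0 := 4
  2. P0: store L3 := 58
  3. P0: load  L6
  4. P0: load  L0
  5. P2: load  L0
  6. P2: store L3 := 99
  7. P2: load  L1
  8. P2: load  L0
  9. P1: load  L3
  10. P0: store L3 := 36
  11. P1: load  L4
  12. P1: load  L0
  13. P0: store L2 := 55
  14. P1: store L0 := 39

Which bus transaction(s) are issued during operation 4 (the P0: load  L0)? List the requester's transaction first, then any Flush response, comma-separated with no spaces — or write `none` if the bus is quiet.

  op1 P1: store L0 := 4 → I/M/I on L0; bus BusRdX; mem=0
  op2 P0: store L3 := 58 → M/I/I on L3; bus BusRdX; mem=10
  op3 P0: load  L6 → E/I/I on L6; bus BusRd; mem=50
  op4 P0: load  L0 → S/S/I on L0; bus BusRd Flush; mem=4
  op5 P2: load  L0 → S/S/S on L0; bus BusRd; mem=4
  op6 P2: store L3 := 99 → I/I/M on L3; bus BusRdX Flush; mem=58
  op7 P2: load  L1 → I/I/E on L1; bus BusRd; mem=90
  op8 P2: load  L0 → S/S/S on L0; bus (none); mem=4
  op9 P1: load  L3 → I/S/S on L3; bus BusRd Flush; mem=99
  op10 P0: store L3 := 36 → M/I/I on L3; bus BusRdX; mem=99
  op11 P1: load  L4 → I/E/I on L4; bus BusRd; mem=0
  op12 P1: load  L0 → S/S/S on L0; bus (none); mem=4
  op13 P0: store L2 := 55 → M/I/I on L2; bus BusRdX; mem=50
  op14 P1: store L0 := 39 → I/M/I on L0; bus BusUpgr; mem=4

bus = BusRd,Flush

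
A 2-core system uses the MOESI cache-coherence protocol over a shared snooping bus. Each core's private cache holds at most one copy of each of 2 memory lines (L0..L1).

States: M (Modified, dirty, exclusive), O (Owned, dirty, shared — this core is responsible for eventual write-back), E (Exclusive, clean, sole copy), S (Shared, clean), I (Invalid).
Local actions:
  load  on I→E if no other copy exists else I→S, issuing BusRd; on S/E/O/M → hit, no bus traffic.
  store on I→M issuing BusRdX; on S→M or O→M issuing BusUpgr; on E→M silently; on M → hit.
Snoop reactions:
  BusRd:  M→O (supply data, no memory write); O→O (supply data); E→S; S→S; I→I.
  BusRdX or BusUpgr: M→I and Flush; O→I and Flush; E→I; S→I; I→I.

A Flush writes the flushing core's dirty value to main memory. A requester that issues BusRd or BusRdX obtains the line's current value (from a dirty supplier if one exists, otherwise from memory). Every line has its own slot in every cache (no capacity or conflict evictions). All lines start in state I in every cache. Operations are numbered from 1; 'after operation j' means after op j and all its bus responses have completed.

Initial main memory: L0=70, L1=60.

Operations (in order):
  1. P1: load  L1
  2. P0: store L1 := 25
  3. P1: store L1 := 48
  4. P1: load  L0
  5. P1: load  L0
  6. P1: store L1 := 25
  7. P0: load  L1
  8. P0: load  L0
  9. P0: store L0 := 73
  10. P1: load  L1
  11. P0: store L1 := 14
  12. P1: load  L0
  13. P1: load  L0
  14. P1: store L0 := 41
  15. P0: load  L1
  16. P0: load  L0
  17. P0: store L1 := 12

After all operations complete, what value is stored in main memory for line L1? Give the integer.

memory[L1] = 25

step 1: P1: load  L1  ⟶  IE  (L1)  txn=BusRd  M[L1]=60
step 2: P0: store L1 := 25  ⟶  MI  (L1)  txn=BusRdX  M[L1]=60
step 3: P1: store L1 := 48  ⟶  IM  (L1)  txn=BusRdX+Flush  M[L1]=25
step 4: P1: load  L0  ⟶  IE  (L0)  txn=BusRd  M[L0]=70
step 5: P1: load  L0  ⟶  IE  (L0)  txn=∅  M[L0]=70
step 6: P1: store L1 := 25  ⟶  IM  (L1)  txn=∅  M[L1]=25
step 7: P0: load  L1  ⟶  SO  (L1)  txn=BusRd  M[L1]=25
step 8: P0: load  L0  ⟶  SS  (L0)  txn=BusRd  M[L0]=70
step 9: P0: store L0 := 73  ⟶  MI  (L0)  txn=BusUpgr  M[L0]=70
step 10: P1: load  L1  ⟶  SO  (L1)  txn=∅  M[L1]=25
step 11: P0: store L1 := 14  ⟶  MI  (L1)  txn=BusUpgr+Flush  M[L1]=25
step 12: P1: load  L0  ⟶  OS  (L0)  txn=BusRd  M[L0]=70
step 13: P1: load  L0  ⟶  OS  (L0)  txn=∅  M[L0]=70
step 14: P1: store L0 := 41  ⟶  IM  (L0)  txn=BusUpgr+Flush  M[L0]=73
step 15: P0: load  L1  ⟶  MI  (L1)  txn=∅  M[L1]=25
step 16: P0: load  L0  ⟶  SO  (L0)  txn=BusRd  M[L0]=73
step 17: P0: store L1 := 12  ⟶  MI  (L1)  txn=∅  M[L1]=25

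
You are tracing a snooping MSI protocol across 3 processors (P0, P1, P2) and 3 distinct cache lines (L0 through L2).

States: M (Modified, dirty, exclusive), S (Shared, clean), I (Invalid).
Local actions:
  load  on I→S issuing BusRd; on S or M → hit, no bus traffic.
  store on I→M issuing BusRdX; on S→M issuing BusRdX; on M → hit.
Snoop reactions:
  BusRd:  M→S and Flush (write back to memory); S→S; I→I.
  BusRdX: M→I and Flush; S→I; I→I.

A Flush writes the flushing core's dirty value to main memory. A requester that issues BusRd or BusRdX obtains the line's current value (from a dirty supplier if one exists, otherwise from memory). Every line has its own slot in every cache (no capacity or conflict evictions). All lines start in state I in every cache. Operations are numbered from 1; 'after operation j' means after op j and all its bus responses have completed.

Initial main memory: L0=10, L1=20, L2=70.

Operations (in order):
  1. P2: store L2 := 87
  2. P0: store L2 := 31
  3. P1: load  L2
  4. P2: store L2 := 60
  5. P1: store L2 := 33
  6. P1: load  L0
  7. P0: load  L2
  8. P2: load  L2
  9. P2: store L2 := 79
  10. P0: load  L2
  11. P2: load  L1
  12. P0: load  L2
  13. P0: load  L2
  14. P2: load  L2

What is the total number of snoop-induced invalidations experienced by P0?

[1] P2: store L2 := 87 | P0:I, P1:I, P2:M(87) | bus: BusRdX
[2] P0: store L2 := 31 | P0:M(31), P1:I, P2:I | bus: BusRdX,Flush
[3] P1: load  L2 | P0:S(31), P1:S(31), P2:I | bus: BusRd,Flush
[4] P2: store L2 := 60 | P0:I, P1:I, P2:M(60) | bus: BusRdX
[5] P1: store L2 := 33 | P0:I, P1:M(33), P2:I | bus: BusRdX,Flush
[6] P1: load  L0 | P0:I, P1:S(10), P2:I | bus: BusRd
[7] P0: load  L2 | P0:S(33), P1:S(33), P2:I | bus: BusRd,Flush
[8] P2: load  L2 | P0:S(33), P1:S(33), P2:S(33) | bus: BusRd
[9] P2: store L2 := 79 | P0:I, P1:I, P2:M(79) | bus: BusRdX
[10] P0: load  L2 | P0:S(79), P1:I, P2:S(79) | bus: BusRd,Flush
[11] P2: load  L1 | P0:I, P1:I, P2:S(20) | bus: BusRd
[12] P0: load  L2 | P0:S(79), P1:I, P2:S(79) | bus: none
[13] P0: load  L2 | P0:S(79), P1:I, P2:S(79) | bus: none
[14] P2: load  L2 | P0:S(79), P1:I, P2:S(79) | bus: none

invalidations = 2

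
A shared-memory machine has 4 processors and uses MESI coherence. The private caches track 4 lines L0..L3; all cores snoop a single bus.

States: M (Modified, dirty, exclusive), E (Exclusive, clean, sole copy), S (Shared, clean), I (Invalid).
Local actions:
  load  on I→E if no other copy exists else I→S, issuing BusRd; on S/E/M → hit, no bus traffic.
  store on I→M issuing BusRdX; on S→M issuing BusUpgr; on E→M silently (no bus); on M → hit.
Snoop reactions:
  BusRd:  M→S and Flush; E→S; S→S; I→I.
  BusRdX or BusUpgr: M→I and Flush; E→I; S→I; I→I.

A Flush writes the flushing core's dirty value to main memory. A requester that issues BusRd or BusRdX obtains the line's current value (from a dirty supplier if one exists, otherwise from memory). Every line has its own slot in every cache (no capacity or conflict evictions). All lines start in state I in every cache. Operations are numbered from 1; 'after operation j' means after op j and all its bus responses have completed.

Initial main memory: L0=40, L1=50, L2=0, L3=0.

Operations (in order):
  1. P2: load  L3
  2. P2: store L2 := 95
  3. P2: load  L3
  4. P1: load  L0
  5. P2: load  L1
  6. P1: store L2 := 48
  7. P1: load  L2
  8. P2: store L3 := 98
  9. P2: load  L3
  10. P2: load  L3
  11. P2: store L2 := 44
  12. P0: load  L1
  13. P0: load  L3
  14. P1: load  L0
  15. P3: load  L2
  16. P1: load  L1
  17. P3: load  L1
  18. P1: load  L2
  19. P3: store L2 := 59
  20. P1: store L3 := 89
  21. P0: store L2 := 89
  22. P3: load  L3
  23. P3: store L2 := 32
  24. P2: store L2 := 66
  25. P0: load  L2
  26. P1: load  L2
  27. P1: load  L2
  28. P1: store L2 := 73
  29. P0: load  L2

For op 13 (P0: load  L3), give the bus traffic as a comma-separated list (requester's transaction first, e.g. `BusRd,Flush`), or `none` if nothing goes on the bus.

[1] P2: load  L3 | P0:I, P1:I, P2:E(0), P3:I | bus: BusRd
[2] P2: store L2 := 95 | P0:I, P1:I, P2:M(95), P3:I | bus: BusRdX
[3] P2: load  L3 | P0:I, P1:I, P2:E(0), P3:I | bus: none
[4] P1: load  L0 | P0:I, P1:E(40), P2:I, P3:I | bus: BusRd
[5] P2: load  L1 | P0:I, P1:I, P2:E(50), P3:I | bus: BusRd
[6] P1: store L2 := 48 | P0:I, P1:M(48), P2:I, P3:I | bus: BusRdX,Flush
[7] P1: load  L2 | P0:I, P1:M(48), P2:I, P3:I | bus: none
[8] P2: store L3 := 98 | P0:I, P1:I, P2:M(98), P3:I | bus: none
[9] P2: load  L3 | P0:I, P1:I, P2:M(98), P3:I | bus: none
[10] P2: load  L3 | P0:I, P1:I, P2:M(98), P3:I | bus: none
[11] P2: store L2 := 44 | P0:I, P1:I, P2:M(44), P3:I | bus: BusRdX,Flush
[12] P0: load  L1 | P0:S(50), P1:I, P2:S(50), P3:I | bus: BusRd
[13] P0: load  L3 | P0:S(98), P1:I, P2:S(98), P3:I | bus: BusRd,Flush
[14] P1: load  L0 | P0:I, P1:E(40), P2:I, P3:I | bus: none
[15] P3: load  L2 | P0:I, P1:I, P2:S(44), P3:S(44) | bus: BusRd,Flush
[16] P1: load  L1 | P0:S(50), P1:S(50), P2:S(50), P3:I | bus: BusRd
[17] P3: load  L1 | P0:S(50), P1:S(50), P2:S(50), P3:S(50) | bus: BusRd
[18] P1: load  L2 | P0:I, P1:S(44), P2:S(44), P3:S(44) | bus: BusRd
[19] P3: store L2 := 59 | P0:I, P1:I, P2:I, P3:M(59) | bus: BusUpgr
[20] P1: store L3 := 89 | P0:I, P1:M(89), P2:I, P3:I | bus: BusRdX
[21] P0: store L2 := 89 | P0:M(89), P1:I, P2:I, P3:I | bus: BusRdX,Flush
[22] P3: load  L3 | P0:I, P1:S(89), P2:I, P3:S(89) | bus: BusRd,Flush
[23] P3: store L2 := 32 | P0:I, P1:I, P2:I, P3:M(32) | bus: BusRdX,Flush
[24] P2: store L2 := 66 | P0:I, P1:I, P2:M(66), P3:I | bus: BusRdX,Flush
[25] P0: load  L2 | P0:S(66), P1:I, P2:S(66), P3:I | bus: BusRd,Flush
[26] P1: load  L2 | P0:S(66), P1:S(66), P2:S(66), P3:I | bus: BusRd
[27] P1: load  L2 | P0:S(66), P1:S(66), P2:S(66), P3:I | bus: none
[28] P1: store L2 := 73 | P0:I, P1:M(73), P2:I, P3:I | bus: BusUpgr
[29] P0: load  L2 | P0:S(73), P1:S(73), P2:I, P3:I | bus: BusRd,Flush

bus = BusRd,Flush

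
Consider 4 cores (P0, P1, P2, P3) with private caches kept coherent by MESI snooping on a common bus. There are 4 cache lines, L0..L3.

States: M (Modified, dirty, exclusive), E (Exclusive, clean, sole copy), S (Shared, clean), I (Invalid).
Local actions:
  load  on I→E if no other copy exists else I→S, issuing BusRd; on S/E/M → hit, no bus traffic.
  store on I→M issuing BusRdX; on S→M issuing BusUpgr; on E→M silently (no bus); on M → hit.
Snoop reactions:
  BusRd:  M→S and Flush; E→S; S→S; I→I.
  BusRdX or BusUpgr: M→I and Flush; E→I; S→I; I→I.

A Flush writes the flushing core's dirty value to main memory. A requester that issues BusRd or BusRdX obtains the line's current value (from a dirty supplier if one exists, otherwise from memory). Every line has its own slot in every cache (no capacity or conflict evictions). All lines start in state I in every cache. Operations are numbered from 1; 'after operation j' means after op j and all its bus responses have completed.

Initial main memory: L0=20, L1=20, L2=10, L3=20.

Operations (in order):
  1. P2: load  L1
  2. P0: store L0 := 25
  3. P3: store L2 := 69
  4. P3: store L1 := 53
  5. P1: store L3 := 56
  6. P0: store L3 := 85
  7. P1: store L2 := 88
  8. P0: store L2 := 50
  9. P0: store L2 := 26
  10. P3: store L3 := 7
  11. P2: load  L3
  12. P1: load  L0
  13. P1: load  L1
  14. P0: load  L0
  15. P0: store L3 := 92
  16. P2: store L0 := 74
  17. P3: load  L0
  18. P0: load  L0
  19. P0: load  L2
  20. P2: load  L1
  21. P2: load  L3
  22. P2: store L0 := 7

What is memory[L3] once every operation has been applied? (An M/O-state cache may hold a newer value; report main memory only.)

memory[L3] = 92

1. P2: load  L1  bus=[BusRd]  L1: P0=I P1=I P2=E P3=I  mem[L1]=20
2. P0: store L0 := 25  bus=[BusRdX]  L0: P0=M P1=I P2=I P3=I  mem[L0]=20
3. P3: store L2 := 69  bus=[BusRdX]  L2: P0=I P1=I P2=I P3=M  mem[L2]=10
4. P3: store L1 := 53  bus=[BusRdX]  L1: P0=I P1=I P2=I P3=M  mem[L1]=20
5. P1: store L3 := 56  bus=[BusRdX]  L3: P0=I P1=M P2=I P3=I  mem[L3]=20
6. P0: store L3 := 85  bus=[BusRdX,Flush]  L3: P0=M P1=I P2=I P3=I  mem[L3]=56
7. P1: store L2 := 88  bus=[BusRdX,Flush]  L2: P0=I P1=M P2=I P3=I  mem[L2]=69
8. P0: store L2 := 50  bus=[BusRdX,Flush]  L2: P0=M P1=I P2=I P3=I  mem[L2]=88
9. P0: store L2 := 26  bus=[-]  L2: P0=M P1=I P2=I P3=I  mem[L2]=88
10. P3: store L3 := 7  bus=[BusRdX,Flush]  L3: P0=I P1=I P2=I P3=M  mem[L3]=85
11. P2: load  L3  bus=[BusRd,Flush]  L3: P0=I P1=I P2=S P3=S  mem[L3]=7
12. P1: load  L0  bus=[BusRd,Flush]  L0: P0=S P1=S P2=I P3=I  mem[L0]=25
13. P1: load  L1  bus=[BusRd,Flush]  L1: P0=I P1=S P2=I P3=S  mem[L1]=53
14. P0: load  L0  bus=[-]  L0: P0=S P1=S P2=I P3=I  mem[L0]=25
15. P0: store L3 := 92  bus=[BusRdX]  L3: P0=M P1=I P2=I P3=I  mem[L3]=7
16. P2: store L0 := 74  bus=[BusRdX]  L0: P0=I P1=I P2=M P3=I  mem[L0]=25
17. P3: load  L0  bus=[BusRd,Flush]  L0: P0=I P1=I P2=S P3=S  mem[L0]=74
18. P0: load  L0  bus=[BusRd]  L0: P0=S P1=I P2=S P3=S  mem[L0]=74
19. P0: load  L2  bus=[-]  L2: P0=M P1=I P2=I P3=I  mem[L2]=88
20. P2: load  L1  bus=[BusRd]  L1: P0=I P1=S P2=S P3=S  mem[L1]=53
21. P2: load  L3  bus=[BusRd,Flush]  L3: P0=S P1=I P2=S P3=I  mem[L3]=92
22. P2: store L0 := 7  bus=[BusUpgr]  L0: P0=I P1=I P2=M P3=I  mem[L0]=74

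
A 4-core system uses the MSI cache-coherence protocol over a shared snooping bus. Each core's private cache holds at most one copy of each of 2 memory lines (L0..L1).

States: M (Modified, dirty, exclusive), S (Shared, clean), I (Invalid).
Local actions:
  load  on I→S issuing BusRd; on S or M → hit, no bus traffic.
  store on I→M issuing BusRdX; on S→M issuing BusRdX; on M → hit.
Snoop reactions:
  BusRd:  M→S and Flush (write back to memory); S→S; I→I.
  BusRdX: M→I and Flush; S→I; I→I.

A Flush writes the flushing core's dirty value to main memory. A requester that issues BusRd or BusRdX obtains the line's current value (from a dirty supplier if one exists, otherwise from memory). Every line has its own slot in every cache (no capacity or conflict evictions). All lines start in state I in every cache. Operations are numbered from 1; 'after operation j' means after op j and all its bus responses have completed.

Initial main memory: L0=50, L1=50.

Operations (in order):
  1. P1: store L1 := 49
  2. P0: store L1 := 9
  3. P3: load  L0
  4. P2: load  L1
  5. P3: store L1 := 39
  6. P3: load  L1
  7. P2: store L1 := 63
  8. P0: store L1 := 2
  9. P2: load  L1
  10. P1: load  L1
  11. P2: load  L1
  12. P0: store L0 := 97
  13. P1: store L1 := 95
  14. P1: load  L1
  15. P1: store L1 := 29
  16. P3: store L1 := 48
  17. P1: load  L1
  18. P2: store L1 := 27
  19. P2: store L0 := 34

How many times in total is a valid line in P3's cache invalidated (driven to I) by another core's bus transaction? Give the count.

  op1 P1: store L1 := 49 → I/M/I/I on L1; bus BusRdX; mem=50
  op2 P0: store L1 := 9 → M/I/I/I on L1; bus BusRdX Flush; mem=49
  op3 P3: load  L0 → I/I/I/S on L0; bus BusRd; mem=50
  op4 P2: load  L1 → S/I/S/I on L1; bus BusRd Flush; mem=9
  op5 P3: store L1 := 39 → I/I/I/M on L1; bus BusRdX; mem=9
  op6 P3: load  L1 → I/I/I/M on L1; bus (none); mem=9
  op7 P2: store L1 := 63 → I/I/M/I on L1; bus BusRdX Flush; mem=39
  op8 P0: store L1 := 2 → M/I/I/I on L1; bus BusRdX Flush; mem=63
  op9 P2: load  L1 → S/I/S/I on L1; bus BusRd Flush; mem=2
  op10 P1: load  L1 → S/S/S/I on L1; bus BusRd; mem=2
  op11 P2: load  L1 → S/S/S/I on L1; bus (none); mem=2
  op12 P0: store L0 := 97 → M/I/I/I on L0; bus BusRdX; mem=50
  op13 P1: store L1 := 95 → I/M/I/I on L1; bus BusRdX; mem=2
  op14 P1: load  L1 → I/M/I/I on L1; bus (none); mem=2
  op15 P1: store L1 := 29 → I/M/I/I on L1; bus (none); mem=2
  op16 P3: store L1 := 48 → I/I/I/M on L1; bus BusRdX Flush; mem=29
  op17 P1: load  L1 → I/S/I/S on L1; bus BusRd Flush; mem=48
  op18 P2: store L1 := 27 → I/I/M/I on L1; bus BusRdX; mem=48
  op19 P2: store L0 := 34 → I/I/M/I on L0; bus BusRdX Flush; mem=97

invalidations = 3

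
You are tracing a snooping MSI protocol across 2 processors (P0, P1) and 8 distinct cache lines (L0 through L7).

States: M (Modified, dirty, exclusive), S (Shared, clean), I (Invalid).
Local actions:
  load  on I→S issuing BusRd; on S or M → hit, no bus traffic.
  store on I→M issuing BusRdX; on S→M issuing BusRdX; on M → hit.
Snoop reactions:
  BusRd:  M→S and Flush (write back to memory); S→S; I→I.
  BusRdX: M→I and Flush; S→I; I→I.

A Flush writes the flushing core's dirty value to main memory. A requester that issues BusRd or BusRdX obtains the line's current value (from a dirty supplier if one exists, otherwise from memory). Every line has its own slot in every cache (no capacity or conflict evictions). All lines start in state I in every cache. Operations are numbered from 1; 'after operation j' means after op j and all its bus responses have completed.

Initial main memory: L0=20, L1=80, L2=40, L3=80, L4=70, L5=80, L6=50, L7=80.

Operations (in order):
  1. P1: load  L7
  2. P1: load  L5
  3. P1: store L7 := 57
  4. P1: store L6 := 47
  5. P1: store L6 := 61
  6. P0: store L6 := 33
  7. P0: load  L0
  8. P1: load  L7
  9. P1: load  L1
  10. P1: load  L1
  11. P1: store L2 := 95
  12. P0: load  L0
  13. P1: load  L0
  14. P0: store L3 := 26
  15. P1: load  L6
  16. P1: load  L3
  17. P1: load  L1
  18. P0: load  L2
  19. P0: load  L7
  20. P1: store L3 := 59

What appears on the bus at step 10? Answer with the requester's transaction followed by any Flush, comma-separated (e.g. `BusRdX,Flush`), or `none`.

  op1 P1: load  L7 → I/S on L7; bus BusRd; mem=80
  op2 P1: load  L5 → I/S on L5; bus BusRd; mem=80
  op3 P1: store L7 := 57 → I/M on L7; bus BusRdX; mem=80
  op4 P1: store L6 := 47 → I/M on L6; bus BusRdX; mem=50
  op5 P1: store L6 := 61 → I/M on L6; bus (none); mem=50
  op6 P0: store L6 := 33 → M/I on L6; bus BusRdX Flush; mem=61
  op7 P0: load  L0 → S/I on L0; bus BusRd; mem=20
  op8 P1: load  L7 → I/M on L7; bus (none); mem=80
  op9 P1: load  L1 → I/S on L1; bus BusRd; mem=80
  op10 P1: load  L1 → I/S on L1; bus (none); mem=80
  op11 P1: store L2 := 95 → I/M on L2; bus BusRdX; mem=40
  op12 P0: load  L0 → S/I on L0; bus (none); mem=20
  op13 P1: load  L0 → S/S on L0; bus BusRd; mem=20
  op14 P0: store L3 := 26 → M/I on L3; bus BusRdX; mem=80
  op15 P1: load  L6 → S/S on L6; bus BusRd Flush; mem=33
  op16 P1: load  L3 → S/S on L3; bus BusRd Flush; mem=26
  op17 P1: load  L1 → I/S on L1; bus (none); mem=80
  op18 P0: load  L2 → S/S on L2; bus BusRd Flush; mem=95
  op19 P0: load  L7 → S/S on L7; bus BusRd Flush; mem=57
  op20 P1: store L3 := 59 → I/M on L3; bus BusRdX; mem=26

bus = none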